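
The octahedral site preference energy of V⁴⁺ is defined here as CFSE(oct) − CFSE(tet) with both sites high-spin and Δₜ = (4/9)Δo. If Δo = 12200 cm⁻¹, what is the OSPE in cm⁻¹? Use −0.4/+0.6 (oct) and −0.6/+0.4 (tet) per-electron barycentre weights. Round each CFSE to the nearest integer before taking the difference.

-1627

V is in group 5, so V⁴⁺ is d¹ (5 − 4 = 1).
Octahedral (high-spin): t2g^1 e_g^0, CFSE = 1(−0.4) + 0(+0.6) = -0.4Δo = -0.4 × 12200 = -4880 cm⁻¹.
Tetrahedral e^1 t2^0 gives -0.6Δₜ = -0.6 × (4/9) × 12200 = -3253 cm⁻¹.
OSPE = CFSE(oct) − CFSE(tet) = -4880 − (-3253) = -1627 cm⁻¹.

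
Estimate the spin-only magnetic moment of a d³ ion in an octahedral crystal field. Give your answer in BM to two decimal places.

For octahedral d³ the high- and low-spin configurations coincide.
Configuration: t2g^3 e_g^0 → 3 unpaired electrons.
μ(spin-only) = √[3(3+2)] = √15 ≈ 3.87 BM.

3.87 BM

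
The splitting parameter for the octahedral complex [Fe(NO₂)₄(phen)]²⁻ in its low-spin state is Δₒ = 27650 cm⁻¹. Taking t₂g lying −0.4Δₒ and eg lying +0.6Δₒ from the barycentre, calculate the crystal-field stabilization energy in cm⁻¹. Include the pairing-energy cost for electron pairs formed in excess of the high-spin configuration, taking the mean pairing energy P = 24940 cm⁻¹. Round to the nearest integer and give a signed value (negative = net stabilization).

-16480

Ligand charges: 4×(-1) from NO₂⁻ and 1×(+0) from phen sum to -4; with overall charge -2, Fe is +2.
Fe is in group 8, so Fe²⁺ is d⁶ (8 − 2 = 6).
Electron filling gives t₂g⁶ eg⁰.
Orbital CFSE = 6(-0.4) + 0(0.6) = -2.4Δₒ = -2.4 × 27650 = -66360 cm⁻¹.
Pairing penalty: 3 pairs vs 1 in the high-spin reference → 2 extra × P = 49880 cm⁻¹.
Overall CFSE = -66360 + 49880 = -16480 cm⁻¹.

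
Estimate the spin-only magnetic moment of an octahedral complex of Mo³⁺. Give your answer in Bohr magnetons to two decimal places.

Group 6 minus oxidation state +3 gives a d³ configuration for Mo³⁺.
Configuration: t₂g³ eg⁰ → 3 unpaired electrons.
μ(spin-only) = √[3(3+2)] = √15 ≈ 3.87 Bohr magnetons.

3.87 Bohr magnetons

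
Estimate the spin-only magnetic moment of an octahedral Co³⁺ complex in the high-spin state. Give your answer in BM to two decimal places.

4.90 BM

Co³⁺: group 9, so d-count = 9 − 3 = 6.
Configuration: t₂g⁴ eg² → 4 unpaired electrons.
μ(spin-only) = √[4(4+2)] = √24 ≈ 4.90 BM.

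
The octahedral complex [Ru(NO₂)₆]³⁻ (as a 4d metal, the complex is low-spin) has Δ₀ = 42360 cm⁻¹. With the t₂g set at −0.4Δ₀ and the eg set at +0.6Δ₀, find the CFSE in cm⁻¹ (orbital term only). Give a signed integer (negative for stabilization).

Each NO₂⁻ contributes -1; 6 × (-1) = -6. With overall charge -3, Ru is in the +3 oxidation state.
Group 8 minus oxidation state +3 gives a d⁵ configuration for Ru³⁺.
Electron filling gives t₂g⁵ eg⁰.
Orbital CFSE = 5(-0.4) + 0(0.6) = -2.0Δ₀ = -2.0 × 42360 = -84720 cm⁻¹.

-84720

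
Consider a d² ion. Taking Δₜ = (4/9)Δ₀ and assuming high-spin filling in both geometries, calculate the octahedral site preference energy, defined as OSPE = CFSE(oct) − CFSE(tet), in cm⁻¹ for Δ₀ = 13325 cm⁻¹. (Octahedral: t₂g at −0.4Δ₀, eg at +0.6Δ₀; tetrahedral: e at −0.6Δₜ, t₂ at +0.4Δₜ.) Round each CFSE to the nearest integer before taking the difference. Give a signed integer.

In an octahedral site d² (HS) is t₂g² eg⁰, giving CFSE(oct) = -0.8Δ₀ = -10660 cm⁻¹.
In a tetrahedral site the filling is e² t₂⁰: CFSE(tet) = -1.2Δₜ = -1.2 × (4/9)(13325) = -7107 cm⁻¹.
Subtracting, OSPE = -10660 − (-7107) = -3553 cm⁻¹.

-3553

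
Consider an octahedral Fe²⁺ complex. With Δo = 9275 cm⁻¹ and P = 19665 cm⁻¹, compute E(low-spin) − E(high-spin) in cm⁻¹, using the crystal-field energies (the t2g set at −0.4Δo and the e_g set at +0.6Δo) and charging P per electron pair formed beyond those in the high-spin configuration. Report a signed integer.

20780

Fe²⁺: group 8, so d-count = 8 − 2 = 6.
High-spin d⁶ fills as t2g^4 e_g^2 with CFSE 4(−0.4) + 2(+0.6) = -0.4Δo = -3710 cm⁻¹.
Low-spin: t2g^6 e_g^0, orbital CFSE = -2.4Δo = -22260 cm⁻¹; plus 2 excess pairs × P = +39330 cm⁻¹; total 17070 cm⁻¹.
The difference is 17070 − (-3710) = 20780 cm⁻¹, so high-spin lies lower.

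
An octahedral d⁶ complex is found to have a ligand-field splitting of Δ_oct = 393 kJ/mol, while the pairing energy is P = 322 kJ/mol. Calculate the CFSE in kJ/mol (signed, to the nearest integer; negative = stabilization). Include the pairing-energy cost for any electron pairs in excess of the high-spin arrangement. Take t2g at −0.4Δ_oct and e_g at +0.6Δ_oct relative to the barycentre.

Here Δ_oct > P (393 > 322), so the low-spin state is favoured.
Configuration: t2g^6 e_g^0.
Orbital CFSE = -2.4Δ_oct = -2.4 × 393 = -943 kJ/mol.
Excess pairs vs high-spin: 3 − 1 = 2; pairing cost = +644 kJ/mol.
Net CFSE = -943 + 644 = -299 kJ/mol.

-299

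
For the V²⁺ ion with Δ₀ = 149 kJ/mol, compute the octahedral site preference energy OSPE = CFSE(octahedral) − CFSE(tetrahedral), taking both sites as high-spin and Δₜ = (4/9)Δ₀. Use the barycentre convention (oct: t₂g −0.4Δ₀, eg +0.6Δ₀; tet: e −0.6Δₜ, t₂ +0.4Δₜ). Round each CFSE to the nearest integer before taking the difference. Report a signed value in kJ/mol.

-126

V is in group 5, so V²⁺ is d³ (5 − 2 = 3).
Octahedral (high-spin): t2g^3 e_g^0, CFSE = 3(−0.4) + 0(+0.6) = -1.2Δ₀ = -1.2 × 149 = -179 kJ/mol.
Tetrahedral: e^2 t2^1, CFSE = 2(−0.6) + 1(+0.4) = -0.8Δₜ = -0.8 × (4/9) × 149 = -53 kJ/mol.
OSPE = CFSE(oct) − CFSE(tet) = -179 − (-53) = -126 kJ/mol.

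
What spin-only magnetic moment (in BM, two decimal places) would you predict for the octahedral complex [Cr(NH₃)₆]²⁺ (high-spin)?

NH₃ is neutral, so the +2 overall charge sits on Cr: oxidation state +2.
Group 6 minus oxidation state +2 gives a d⁴ configuration for Cr²⁺.
Configuration: t₂g³ eg¹ → 4 unpaired electrons.
μ(spin-only) = √[4(4+2)] = √24 ≈ 4.90 BM.

4.90 BM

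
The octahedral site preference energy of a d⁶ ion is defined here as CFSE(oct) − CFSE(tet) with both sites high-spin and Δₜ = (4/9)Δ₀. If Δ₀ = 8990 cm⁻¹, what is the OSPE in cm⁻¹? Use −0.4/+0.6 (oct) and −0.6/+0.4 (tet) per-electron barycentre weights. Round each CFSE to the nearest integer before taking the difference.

-1199

Octahedral (high-spin): t₂g⁴ eg², CFSE = 4(−0.4) + 2(+0.6) = -0.4Δ₀ = -0.4 × 8990 = -3596 cm⁻¹.
Tetrahedral: e³ t₂³, CFSE = 3(−0.6) + 3(+0.4) = -0.6Δₜ = -0.6 × (4/9) × 8990 = -2397 cm⁻¹.
Subtracting, OSPE = -3596 − (-2397) = -1199 cm⁻¹.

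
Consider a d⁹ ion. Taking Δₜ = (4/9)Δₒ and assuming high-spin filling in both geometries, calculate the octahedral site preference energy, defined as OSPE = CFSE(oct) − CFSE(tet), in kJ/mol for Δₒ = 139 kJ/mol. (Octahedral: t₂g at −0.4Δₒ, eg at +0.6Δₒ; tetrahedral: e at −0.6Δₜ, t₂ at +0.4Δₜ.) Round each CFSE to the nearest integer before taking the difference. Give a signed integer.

Octahedral high-spin t₂g⁶ eg³: CFSE = -0.6 × 139 = -83 kJ/mol.
Tetrahedral: e⁴ t₂⁵, CFSE = 4(−0.6) + 5(+0.4) = -0.4Δₜ = -0.4 × (4/9) × 139 = -25 kJ/mol.
OSPE = CFSE(oct) − CFSE(tet) = -83 − (-25) = -58 kJ/mol.

-58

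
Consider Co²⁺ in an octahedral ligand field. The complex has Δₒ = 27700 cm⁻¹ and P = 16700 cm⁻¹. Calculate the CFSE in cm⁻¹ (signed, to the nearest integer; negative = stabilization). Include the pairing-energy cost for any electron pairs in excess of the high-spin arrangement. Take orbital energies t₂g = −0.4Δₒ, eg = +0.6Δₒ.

-33160

Group 9 minus oxidation state +2 gives a d⁷ configuration for Co²⁺.
Since Δₒ = 27700 cm⁻¹ > P = 16700 cm⁻¹, the complex adopts the low-spin configuration.
That gives t₂g⁶ eg¹.
Orbital CFSE = -1.8Δₒ = -1.8 × 27700 = -49860 cm⁻¹.
Excess pairs vs high-spin: 3 − 2 = 1; pairing cost = +16700 cm⁻¹.
Net CFSE = -49860 + 16700 = -33160 cm⁻¹.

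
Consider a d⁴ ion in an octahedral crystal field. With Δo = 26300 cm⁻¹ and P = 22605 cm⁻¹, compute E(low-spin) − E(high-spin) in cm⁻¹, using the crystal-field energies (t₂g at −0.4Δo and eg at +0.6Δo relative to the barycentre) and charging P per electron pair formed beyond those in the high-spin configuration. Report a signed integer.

-3695

High-spin: t₂g³ eg¹, CFSE = -0.6Δo = -15780 cm⁻¹.
For low-spin the configuration is t₂g⁴ eg⁰: orbital energy -1.6 × 26300 = -42080 cm⁻¹, and 1 additional pair relative to high-spin adds 22605 cm⁻¹, giving -19475 cm⁻¹.
E(LS) − E(HS) = -19475 − (-15780) = -3695 cm⁻¹.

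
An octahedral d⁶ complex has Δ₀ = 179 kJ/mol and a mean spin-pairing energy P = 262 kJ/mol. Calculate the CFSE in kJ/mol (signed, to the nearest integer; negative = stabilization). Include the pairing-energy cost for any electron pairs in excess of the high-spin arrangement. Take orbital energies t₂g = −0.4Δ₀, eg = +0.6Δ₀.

-72

Δ₀ < P, so pairing is avoided: the ground state is high-spin.
Configuration: t₂g⁴ eg².
Orbital CFSE = -0.4Δ₀ = -0.4 × 179 = -72 kJ/mol.
High-spin has no excess pairs, so no pairing correction applies.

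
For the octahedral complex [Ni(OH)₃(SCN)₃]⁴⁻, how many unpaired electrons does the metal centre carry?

2

Ligand charges: 3×(-1) from OH⁻ and 3×(-1) from SCN⁻ sum to -6; with overall charge -4, Ni is +2.
Ni is in group 10, so Ni²⁺ is d⁸ (10 − 2 = 8).
Configuration: t₂g⁶ eg², giving 2 unpaired electrons.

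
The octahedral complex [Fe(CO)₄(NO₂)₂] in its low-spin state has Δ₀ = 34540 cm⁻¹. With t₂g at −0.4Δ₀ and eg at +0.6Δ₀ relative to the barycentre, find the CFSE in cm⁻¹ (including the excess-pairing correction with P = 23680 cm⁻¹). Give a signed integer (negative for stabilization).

Ligand charges: 4×(+0) from CO and 2×(-1) from NO₂⁻ sum to -2; with overall charge +0, Fe is +2.
Group 8 minus oxidation state +2 gives a d⁶ configuration for Fe²⁺.
Configuration: t₂g⁶ eg⁰.
CFSE(orbital) = 6×(-0.4Δ₀) + 0×(0.6Δ₀) = -2.4Δ₀; with Δ₀ = 34540 cm⁻¹ that is -82896 cm⁻¹.
High-spin d⁶ would be t₂g⁴ eg² with 1 pair; low-spin has 3, so 2 excess pairs cost +2P = +47360 cm⁻¹.
Overall CFSE = -82896 + 47360 = -35536 cm⁻¹.

-35536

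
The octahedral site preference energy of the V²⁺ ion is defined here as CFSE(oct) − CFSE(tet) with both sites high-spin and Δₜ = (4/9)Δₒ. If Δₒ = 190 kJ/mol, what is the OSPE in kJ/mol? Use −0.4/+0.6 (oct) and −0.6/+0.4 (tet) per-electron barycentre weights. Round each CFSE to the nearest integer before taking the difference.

Group 5 minus oxidation state +2 gives a d³ configuration for V²⁺.
Octahedral (high-spin): t2g^3 e_g^0, CFSE = 3(−0.4) + 0(+0.6) = -1.2Δₒ = -1.2 × 190 = -228 kJ/mol.
Tetrahedral e^2 t2^1 gives -0.8Δₜ = -0.8 × (4/9) × 190 = -68 kJ/mol.
OSPE = -228 − (-68) = -160 kJ/mol.

-160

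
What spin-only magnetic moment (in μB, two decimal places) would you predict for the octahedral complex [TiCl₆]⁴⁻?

Each Cl⁻ contributes -1; 6 × (-1) = -6. With overall charge -4, Ti is in the +2 oxidation state.
Ti is in group 4, so Ti²⁺ is d² (4 − 2 = 2).
For octahedral d² the high- and low-spin configurations coincide.
Configuration: t₂g² eg⁰ → 2 unpaired electrons.
μ(spin-only) = √[2(2+2)] = √8 ≈ 2.83 μB.

2.83 μB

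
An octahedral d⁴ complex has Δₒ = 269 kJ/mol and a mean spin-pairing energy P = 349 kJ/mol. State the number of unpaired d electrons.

Δₒ < P, so pairing is avoided: the ground state is high-spin.
Configuration: t₂g³ eg¹.
Unpaired electrons: 4.

4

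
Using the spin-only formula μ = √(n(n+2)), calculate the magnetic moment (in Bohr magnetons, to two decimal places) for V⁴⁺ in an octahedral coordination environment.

1.73 Bohr magnetons

Group 5 minus oxidation state +4 gives a d¹ configuration for V⁴⁺.
Configuration: t2g^1 e_g^0 → 1 unpaired electron.
μ(spin-only) = √[1(1+2)] = √3 ≈ 1.73 Bohr magnetons.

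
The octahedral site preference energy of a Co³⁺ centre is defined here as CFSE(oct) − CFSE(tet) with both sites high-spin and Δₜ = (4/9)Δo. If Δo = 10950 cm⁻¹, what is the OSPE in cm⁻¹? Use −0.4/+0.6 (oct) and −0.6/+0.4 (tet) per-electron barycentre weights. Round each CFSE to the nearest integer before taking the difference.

Co is in group 9, so Co³⁺ is d⁶ (9 − 3 = 6).
In an octahedral site d⁶ (HS) is t₂g⁴ eg², giving CFSE(oct) = -0.4Δo = -4380 cm⁻¹.
Tetrahedral e³ t₂³ gives -0.6Δₜ = -0.6 × (4/9) × 10950 = -2920 cm⁻¹.
OSPE = CFSE(oct) − CFSE(tet) = -4380 − (-2920) = -1460 cm⁻¹.

-1460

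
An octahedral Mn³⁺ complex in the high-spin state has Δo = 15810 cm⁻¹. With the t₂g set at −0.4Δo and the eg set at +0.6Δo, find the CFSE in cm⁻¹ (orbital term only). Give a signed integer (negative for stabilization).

Mn³⁺: group 7, so d-count = 7 − 3 = 4.
Configuration: t₂g³ eg¹.
CFSE(orbital) = 3×(-0.4Δo) + 1×(0.6Δo) = -0.6Δo; with Δo = 15810 cm⁻¹ that is -9486 cm⁻¹.

-9486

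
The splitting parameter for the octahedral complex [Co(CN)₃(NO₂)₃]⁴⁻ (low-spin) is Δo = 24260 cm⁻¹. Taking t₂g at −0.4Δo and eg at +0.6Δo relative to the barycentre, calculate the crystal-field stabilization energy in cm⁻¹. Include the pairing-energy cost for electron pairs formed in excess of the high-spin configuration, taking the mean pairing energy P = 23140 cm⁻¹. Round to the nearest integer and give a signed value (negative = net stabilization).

-20528

Ligand charges: 3×(-1) from CN⁻ and 3×(-1) from NO₂⁻ sum to -6; with overall charge -4, Co is +2.
Co is in group 9, so Co²⁺ is d⁷ (9 − 2 = 7).
Configuration: t₂g⁶ eg¹.
CFSE(orbital) = 6×(-0.4Δo) + 1×(0.6Δo) = -1.8Δo; with Δo = 24260 cm⁻¹ that is -43668 cm⁻¹.
Pairing penalty: 3 pairs vs 2 in the high-spin reference → 1 extra × P = 23140 cm⁻¹.
Net CFSE = -43668 + 23140 = -20528 cm⁻¹.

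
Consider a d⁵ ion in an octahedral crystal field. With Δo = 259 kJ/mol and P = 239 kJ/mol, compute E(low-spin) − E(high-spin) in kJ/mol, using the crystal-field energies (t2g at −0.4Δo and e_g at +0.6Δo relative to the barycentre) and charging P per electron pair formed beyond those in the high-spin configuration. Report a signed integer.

-40

In the high-spin limit (t2g^3 e_g^2) the orbital term is 0.0Δo = 0 kJ/mol, with no excess pairing.
Low-spin t2g^5 e_g^0 gives -2.0Δo = -518 kJ/mol, but forming 2 extra pairs costs 2P = 478 kJ/mol, so E(LS) = -518 + 478 = -40 kJ/mol.
Thus E(LS) − E(HS) = -40 kJ/mol.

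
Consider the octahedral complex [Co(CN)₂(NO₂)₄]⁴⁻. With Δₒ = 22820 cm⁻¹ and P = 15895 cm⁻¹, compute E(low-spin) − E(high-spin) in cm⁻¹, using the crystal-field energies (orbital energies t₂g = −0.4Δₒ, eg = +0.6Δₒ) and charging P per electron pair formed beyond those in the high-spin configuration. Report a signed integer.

Ligand charges: 2×(-1) from CN⁻ and 4×(-1) from NO₂⁻ sum to -6; with overall charge -4, Co is +2.
Co²⁺: group 9, so d-count = 9 − 2 = 7.
High-spin d⁷ fills as t₂g⁵ eg² with CFSE 5(−0.4) + 2(+0.6) = -0.8Δₒ = -18256 cm⁻¹.
For low-spin the configuration is t₂g⁶ eg¹: orbital energy -1.8 × 22820 = -41076 cm⁻¹, and 1 additional pair relative to high-spin adds 15895 cm⁻¹, giving -25181 cm⁻¹.
The difference is -25181 − (-18256) = -6925 cm⁻¹, so low-spin lies lower.

-6925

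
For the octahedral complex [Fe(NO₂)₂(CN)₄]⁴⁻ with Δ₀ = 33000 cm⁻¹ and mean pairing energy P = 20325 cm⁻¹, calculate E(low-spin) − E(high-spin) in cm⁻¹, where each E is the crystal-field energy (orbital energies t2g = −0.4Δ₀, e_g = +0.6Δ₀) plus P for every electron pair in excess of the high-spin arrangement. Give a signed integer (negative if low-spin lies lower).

Ligand charges: 2×(-1) from NO₂⁻ and 4×(-1) from CN⁻ sum to -6; with overall charge -4, Fe is +2.
Group 8 minus oxidation state +2 gives a d⁶ configuration for Fe²⁺.
In the high-spin limit (t2g^4 e_g^2) the orbital term is -0.4Δ₀ = -13200 cm⁻¹, with no excess pairing.
Low-spin: t2g^6 e_g^0, orbital CFSE = -2.4Δ₀ = -79200 cm⁻¹; plus 2 excess pairs × P = +40650 cm⁻¹; total -38550 cm⁻¹.
The difference is -38550 − (-13200) = -25350 cm⁻¹, so low-spin lies lower.

-25350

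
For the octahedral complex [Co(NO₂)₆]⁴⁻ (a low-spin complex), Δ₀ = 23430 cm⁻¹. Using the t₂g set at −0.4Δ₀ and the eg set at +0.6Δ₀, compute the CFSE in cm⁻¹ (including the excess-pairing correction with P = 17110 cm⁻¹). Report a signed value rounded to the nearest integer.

-25064

Each NO₂⁻ contributes -1; 6 × (-1) = -6. With overall charge -4, Co is in the +2 oxidation state.
Co is in group 9, so Co²⁺ is d⁷ (9 − 2 = 7).
Configuration: t₂g⁶ eg¹.
CFSE(orbital) = 6×(-0.4Δ₀) + 1×(0.6Δ₀) = -1.8Δ₀; with Δ₀ = 23430 cm⁻¹ that is -42174 cm⁻¹.
Pairing penalty: 3 pairs vs 2 in the high-spin reference → 1 extra × P = 17110 cm⁻¹.
Net CFSE = -42174 + 17110 = -25064 cm⁻¹.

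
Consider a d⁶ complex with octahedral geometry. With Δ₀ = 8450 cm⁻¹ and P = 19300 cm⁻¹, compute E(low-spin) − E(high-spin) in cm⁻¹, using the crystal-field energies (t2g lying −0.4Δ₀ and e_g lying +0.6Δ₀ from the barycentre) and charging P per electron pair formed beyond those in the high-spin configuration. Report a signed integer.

21700

High-spin d⁶ fills as t2g^4 e_g^2 with CFSE 4(−0.4) + 2(+0.6) = -0.4Δ₀ = -3380 cm⁻¹.
Low-spin: t2g^6 e_g^0, orbital CFSE = -2.4Δ₀ = -20280 cm⁻¹; plus 2 excess pairs × P = +38600 cm⁻¹; total 18320 cm⁻¹.
Thus E(LS) − E(HS) = 21700 cm⁻¹.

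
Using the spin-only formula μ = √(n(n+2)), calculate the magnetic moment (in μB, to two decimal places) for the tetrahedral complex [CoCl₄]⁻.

Each Cl⁻ contributes -1; 4 × (-1) = -4. With overall charge -1, Co is in the +3 oxidation state.
Co is in group 9, so Co³⁺ is d⁶ (9 − 3 = 6).
With tetrahedral geometry the complex is necessarily high-spin.
Configuration: e³ t₂³ → 4 unpaired electrons.
μ(spin-only) = √[4(4+2)] = √24 ≈ 4.90 μB.

4.90 μB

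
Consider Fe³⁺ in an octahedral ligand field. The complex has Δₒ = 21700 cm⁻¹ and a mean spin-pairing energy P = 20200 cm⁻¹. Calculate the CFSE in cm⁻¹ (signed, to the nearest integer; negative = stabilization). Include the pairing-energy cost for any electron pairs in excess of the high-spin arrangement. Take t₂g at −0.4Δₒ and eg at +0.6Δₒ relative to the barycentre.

Fe sits in group 8; removing 3 electrons leaves Fe³⁺ with 8 − 3 = 5 d electrons.
Since Δₒ = 21700 cm⁻¹ > P = 20200 cm⁻¹, the complex adopts the low-spin configuration.
That gives t₂g⁵ eg⁰.
Orbital CFSE = -2.0Δₒ = -2.0 × 21700 = -43400 cm⁻¹.
Excess pairs vs high-spin: 2 − 0 = 2; pairing cost = +40400 cm⁻¹.
Net CFSE = -43400 + 40400 = -3000 cm⁻¹.

-3000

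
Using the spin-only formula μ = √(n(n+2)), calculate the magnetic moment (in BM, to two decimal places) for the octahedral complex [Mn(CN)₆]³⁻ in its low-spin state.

2.83 BM

Each CN⁻ contributes -1; 6 × (-1) = -6. With overall charge -3, Mn is in the +3 oxidation state.
Mn³⁺: group 7, so d-count = 7 − 3 = 4.
Configuration: t2g^4 e_g^0 → 2 unpaired electrons.
μ(spin-only) = √[2(2+2)] = √8 ≈ 2.83 BM.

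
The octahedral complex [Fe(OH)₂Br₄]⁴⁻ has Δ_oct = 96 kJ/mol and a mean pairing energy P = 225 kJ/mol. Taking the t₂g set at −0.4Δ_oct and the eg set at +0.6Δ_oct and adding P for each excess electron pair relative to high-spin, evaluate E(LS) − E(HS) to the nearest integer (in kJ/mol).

258

Ligand charges: 2×(-1) from OH⁻ and 4×(-1) from Br⁻ sum to -6; with overall charge -4, Fe is +2.
Fe sits in group 8; removing 2 electrons leaves Fe²⁺ with 8 − 2 = 6 d electrons.
High-spin: t₂g⁴ eg², CFSE = -0.4Δ_oct = -38 kJ/mol.
For low-spin the configuration is t₂g⁶ eg⁰: orbital energy -2.4 × 96 = -230 kJ/mol, and 2 additional pairs relative to high-spin add 450 kJ/mol, giving 220 kJ/mol.
Thus E(LS) − E(HS) = 258 kJ/mol.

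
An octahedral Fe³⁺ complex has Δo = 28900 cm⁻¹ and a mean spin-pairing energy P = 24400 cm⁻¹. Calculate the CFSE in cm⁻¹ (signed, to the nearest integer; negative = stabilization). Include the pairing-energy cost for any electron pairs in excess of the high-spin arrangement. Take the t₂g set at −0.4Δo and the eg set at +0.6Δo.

Fe³⁺: group 8, so d-count = 8 − 3 = 5.
With Δo > P the complex is low-spin.
That gives t₂g⁵ eg⁰.
Orbital CFSE = -2.0Δo = -2.0 × 28900 = -57800 cm⁻¹.
Excess pairs vs high-spin: 2 − 0 = 2; pairing cost = +48800 cm⁻¹.
Net CFSE = -57800 + 48800 = -9000 cm⁻¹.

-9000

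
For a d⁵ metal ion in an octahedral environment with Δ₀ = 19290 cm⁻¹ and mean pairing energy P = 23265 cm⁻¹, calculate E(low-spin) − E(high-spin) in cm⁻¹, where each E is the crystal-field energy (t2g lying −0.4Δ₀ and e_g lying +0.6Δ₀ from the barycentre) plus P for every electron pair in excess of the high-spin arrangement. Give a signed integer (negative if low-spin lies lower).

7950

High-spin: t2g^3 e_g^2, CFSE = 0.0Δ₀ = 0 cm⁻¹.
Low-spin: t2g^5 e_g^0, orbital CFSE = -2.0Δ₀ = -38580 cm⁻¹; plus 2 excess pairs × P = +46530 cm⁻¹; total 7950 cm⁻¹.
The difference is 7950 − (0) = 7950 cm⁻¹, so high-spin lies lower.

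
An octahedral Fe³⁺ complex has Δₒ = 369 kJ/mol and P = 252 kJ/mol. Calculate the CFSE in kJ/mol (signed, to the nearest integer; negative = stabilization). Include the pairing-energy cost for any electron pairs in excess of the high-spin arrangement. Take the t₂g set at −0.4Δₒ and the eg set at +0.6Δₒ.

Group 8 minus oxidation state +3 gives a d⁵ configuration for Fe³⁺.
Here Δₒ > P (369 > 252), so the low-spin state is favoured.
That gives t₂g⁵ eg⁰.
Orbital CFSE = -2.0Δₒ = -2.0 × 369 = -738 kJ/mol.
Excess pairs vs high-spin: 2 − 0 = 2; pairing cost = +504 kJ/mol.
Net CFSE = -738 + 504 = -234 kJ/mol.

-234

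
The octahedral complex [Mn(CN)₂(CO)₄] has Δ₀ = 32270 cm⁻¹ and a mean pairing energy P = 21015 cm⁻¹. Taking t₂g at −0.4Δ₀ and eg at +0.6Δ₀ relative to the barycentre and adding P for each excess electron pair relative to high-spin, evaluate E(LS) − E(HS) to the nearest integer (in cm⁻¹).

-22510

Ligand charges: 2×(-1) from CN⁻ and 4×(+0) from CO sum to -2; with overall charge +0, Mn is +2.
Mn sits in group 7; removing 2 electrons leaves Mn²⁺ with 7 − 2 = 5 d electrons.
High-spin: t₂g³ eg², CFSE = 0.0Δ₀ = 0 cm⁻¹.
Low-spin: t₂g⁵ eg⁰, orbital CFSE = -2.0Δ₀ = -64540 cm⁻¹; plus 2 excess pairs × P = +42030 cm⁻¹; total -22510 cm⁻¹.
Thus E(LS) − E(HS) = -22510 cm⁻¹.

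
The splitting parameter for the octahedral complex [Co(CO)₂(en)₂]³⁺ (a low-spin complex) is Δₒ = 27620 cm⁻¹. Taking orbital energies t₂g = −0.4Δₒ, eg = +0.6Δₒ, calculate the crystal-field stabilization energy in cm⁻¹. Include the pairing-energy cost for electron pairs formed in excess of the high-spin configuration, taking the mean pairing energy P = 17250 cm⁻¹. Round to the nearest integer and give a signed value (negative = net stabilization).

Ligand charges: 2×(+0) from CO and 2×(+0) from en sum to +0; with overall charge +3, Co is +3.
Co sits in group 9; removing 3 electrons leaves Co³⁺ with 9 − 3 = 6 d electrons.
Electron filling gives t₂g⁶ eg⁰.
Orbital CFSE = 6(-0.4) + 0(0.6) = -2.4Δₒ = -2.4 × 27620 = -66288 cm⁻¹.
Pairing penalty: 3 pairs vs 1 in the high-spin reference → 2 extra × P = 34500 cm⁻¹.
Combining: -66288 + 34500 = -31788 cm⁻¹.

-31788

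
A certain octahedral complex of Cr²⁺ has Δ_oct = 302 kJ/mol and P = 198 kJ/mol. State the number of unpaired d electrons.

Cr is in group 6, so Cr²⁺ is d⁴ (6 − 2 = 4).
Since Δ_oct = 302 kJ/mol > P = 198 kJ/mol, the complex adopts the low-spin configuration.
Configuration: t2g^4 e_g^0.
Unpaired electrons: 2.

2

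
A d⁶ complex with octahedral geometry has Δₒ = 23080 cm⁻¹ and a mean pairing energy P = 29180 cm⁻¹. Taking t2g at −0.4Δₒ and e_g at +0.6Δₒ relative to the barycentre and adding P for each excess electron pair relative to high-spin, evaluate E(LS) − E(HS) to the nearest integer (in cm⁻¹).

12200

High-spin d⁶ fills as t2g^4 e_g^2 with CFSE 4(−0.4) + 2(+0.6) = -0.4Δₒ = -9232 cm⁻¹.
Low-spin: t2g^6 e_g^0, orbital CFSE = -2.4Δₒ = -55392 cm⁻¹; plus 2 excess pairs × P = +58360 cm⁻¹; total 2968 cm⁻¹.
The difference is 2968 − (-9232) = 12200 cm⁻¹, so high-spin lies lower.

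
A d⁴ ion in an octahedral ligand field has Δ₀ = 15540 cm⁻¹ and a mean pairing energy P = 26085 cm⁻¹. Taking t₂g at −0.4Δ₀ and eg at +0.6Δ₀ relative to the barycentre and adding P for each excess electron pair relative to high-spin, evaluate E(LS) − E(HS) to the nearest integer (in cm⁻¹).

High-spin: t₂g³ eg¹, CFSE = -0.6Δ₀ = -9324 cm⁻¹.
Low-spin t₂g⁴ eg⁰ gives -1.6Δ₀ = -24864 cm⁻¹, but forming 1 extra pair costs 1P = 26085 cm⁻¹, so E(LS) = -24864 + 26085 = 1221 cm⁻¹.
E(LS) − E(HS) = 1221 − (-9324) = 10545 cm⁻¹.

10545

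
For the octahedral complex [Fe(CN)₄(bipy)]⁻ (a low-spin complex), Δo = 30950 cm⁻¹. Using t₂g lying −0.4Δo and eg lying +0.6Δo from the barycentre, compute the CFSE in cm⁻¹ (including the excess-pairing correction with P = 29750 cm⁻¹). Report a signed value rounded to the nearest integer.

Ligand charges: 4×(-1) from CN⁻ and 1×(+0) from bipy sum to -4; with overall charge -1, Fe is +3.
Fe sits in group 8; removing 3 electrons leaves Fe³⁺ with 8 − 3 = 5 d electrons.
The d⁵ electrons fill as t₂g⁵ eg⁰.
Orbital CFSE = 5(-0.4) + 0(0.6) = -2.0Δo = -2.0 × 30950 = -61900 cm⁻¹.
Pairing penalty: 2 pairs vs 0 in the high-spin reference → 2 extra × P = 59500 cm⁻¹.
Overall CFSE = -61900 + 59500 = -2400 cm⁻¹.

-2400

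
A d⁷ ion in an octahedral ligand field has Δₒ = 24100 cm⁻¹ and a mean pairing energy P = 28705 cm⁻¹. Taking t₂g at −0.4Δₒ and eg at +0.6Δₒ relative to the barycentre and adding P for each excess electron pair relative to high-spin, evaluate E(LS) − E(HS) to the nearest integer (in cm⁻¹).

4605

High-spin: t₂g⁵ eg², CFSE = -0.8Δₒ = -19280 cm⁻¹.
Low-spin: t₂g⁶ eg¹, orbital CFSE = -1.8Δₒ = -43380 cm⁻¹; plus 1 excess pair × P = +28705 cm⁻¹; total -14675 cm⁻¹.
E(LS) − E(HS) = -14675 − (-19280) = 4605 cm⁻¹.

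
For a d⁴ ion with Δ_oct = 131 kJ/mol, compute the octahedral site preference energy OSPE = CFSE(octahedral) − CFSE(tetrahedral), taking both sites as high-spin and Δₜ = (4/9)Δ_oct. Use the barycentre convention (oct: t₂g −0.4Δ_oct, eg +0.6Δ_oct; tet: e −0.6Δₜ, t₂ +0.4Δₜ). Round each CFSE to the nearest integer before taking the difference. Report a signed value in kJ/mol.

Octahedral (high-spin): t₂g³ eg¹, CFSE = 3(−0.4) + 1(+0.6) = -0.6Δ_oct = -0.6 × 131 = -79 kJ/mol.
Tetrahedral e² t₂² gives -0.4Δₜ = -0.4 × (4/9) × 131 = -23 kJ/mol.
Subtracting, OSPE = -79 − (-23) = -56 kJ/mol.

-56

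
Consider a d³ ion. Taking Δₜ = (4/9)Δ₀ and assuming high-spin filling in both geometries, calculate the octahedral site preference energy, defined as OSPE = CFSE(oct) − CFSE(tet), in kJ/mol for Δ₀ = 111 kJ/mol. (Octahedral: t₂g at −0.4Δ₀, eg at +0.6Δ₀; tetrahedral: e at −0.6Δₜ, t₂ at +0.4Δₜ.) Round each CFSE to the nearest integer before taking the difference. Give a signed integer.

-94

Octahedral (high-spin): t₂g³ eg⁰, CFSE = 3(−0.4) + 0(+0.6) = -1.2Δ₀ = -1.2 × 111 = -133 kJ/mol.
Tetrahedral: e² t₂¹, CFSE = 2(−0.6) + 1(+0.4) = -0.8Δₜ = -0.8 × (4/9) × 111 = -39 kJ/mol.
OSPE = CFSE(oct) − CFSE(tet) = -133 − (-39) = -94 kJ/mol.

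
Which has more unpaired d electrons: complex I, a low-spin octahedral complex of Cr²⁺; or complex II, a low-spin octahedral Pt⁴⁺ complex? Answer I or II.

I: Cr is in group 6, so Cr²⁺ is d⁴ (6 − 2 = 4); t2g^4 e_g^0 → 2 unpaired.
II: Pt is in group 10, so Pt⁴⁺ is d⁶ (10 − 4 = 6); t₂g⁶ eg⁰ → 0 unpaired.
So I has more unpaired electrons.

I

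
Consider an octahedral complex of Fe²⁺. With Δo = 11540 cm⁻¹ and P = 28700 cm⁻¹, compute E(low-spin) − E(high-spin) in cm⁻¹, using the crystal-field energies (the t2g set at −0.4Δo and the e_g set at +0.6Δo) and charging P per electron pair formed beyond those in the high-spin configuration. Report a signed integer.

Fe sits in group 8; removing 2 electrons leaves Fe²⁺ with 8 − 2 = 6 d electrons.
High-spin: t2g^4 e_g^2, CFSE = -0.4Δo = -4616 cm⁻¹.
For low-spin the configuration is t2g^6 e_g^0: orbital energy -2.4 × 11540 = -27696 cm⁻¹, and 2 additional pairs relative to high-spin add 57400 cm⁻¹, giving 29704 cm⁻¹.
Thus E(LS) − E(HS) = 34320 cm⁻¹.

34320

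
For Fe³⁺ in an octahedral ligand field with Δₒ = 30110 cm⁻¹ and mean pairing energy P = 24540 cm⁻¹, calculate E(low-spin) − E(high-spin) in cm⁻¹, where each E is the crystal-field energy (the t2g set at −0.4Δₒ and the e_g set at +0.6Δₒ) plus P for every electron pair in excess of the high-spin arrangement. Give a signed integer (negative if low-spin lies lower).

Group 8 minus oxidation state +3 gives a d⁵ configuration for Fe³⁺.
High-spin: t2g^3 e_g^2, CFSE = 0.0Δₒ = 0 cm⁻¹.
For low-spin the configuration is t2g^5 e_g^0: orbital energy -2.0 × 30110 = -60220 cm⁻¹, and 2 additional pairs relative to high-spin add 49080 cm⁻¹, giving -11140 cm⁻¹.
The difference is -11140 − (0) = -11140 cm⁻¹, so low-spin lies lower.

-11140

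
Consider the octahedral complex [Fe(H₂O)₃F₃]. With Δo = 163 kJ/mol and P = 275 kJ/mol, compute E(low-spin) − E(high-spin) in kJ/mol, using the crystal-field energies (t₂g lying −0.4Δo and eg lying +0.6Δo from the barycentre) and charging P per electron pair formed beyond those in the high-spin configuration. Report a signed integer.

Ligand charges: 3×(+0) from H₂O and 3×(-1) from F⁻ sum to -3; with overall charge +0, Fe is +3.
Group 8 minus oxidation state +3 gives a d⁵ configuration for Fe³⁺.
High-spin d⁵ fills as t₂g³ eg² with CFSE 3(−0.4) + 2(+0.6) = 0.0Δo = 0 kJ/mol.
Low-spin: t₂g⁵ eg⁰, orbital CFSE = -2.0Δo = -326 kJ/mol; plus 2 excess pairs × P = +550 kJ/mol; total 224 kJ/mol.
Thus E(LS) − E(HS) = 224 kJ/mol.

224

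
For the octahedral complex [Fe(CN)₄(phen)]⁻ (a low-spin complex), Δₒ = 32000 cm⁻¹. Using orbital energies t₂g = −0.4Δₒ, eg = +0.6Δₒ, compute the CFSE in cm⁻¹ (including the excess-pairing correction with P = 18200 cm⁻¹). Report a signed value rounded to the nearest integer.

Ligand charges: 4×(-1) from CN⁻ and 1×(+0) from phen sum to -4; with overall charge -1, Fe is +3.
Fe sits in group 8; removing 3 electrons leaves Fe³⁺ with 8 − 3 = 5 d electrons.
Configuration: t₂g⁵ eg⁰.
The orbital stabilization is -2.0Δₒ = -2.0 × 32000 = -64000 cm⁻¹.
Pairing penalty: 2 pairs vs 0 in the high-spin reference → 2 extra × P = 36400 cm⁻¹.
Net CFSE = -64000 + 36400 = -27600 cm⁻¹.

-27600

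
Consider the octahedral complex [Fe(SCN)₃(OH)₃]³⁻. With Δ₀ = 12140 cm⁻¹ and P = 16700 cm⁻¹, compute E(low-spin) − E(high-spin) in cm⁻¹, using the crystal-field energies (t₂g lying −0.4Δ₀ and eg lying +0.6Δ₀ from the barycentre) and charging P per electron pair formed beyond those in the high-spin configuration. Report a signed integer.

9120

Ligand charges: 3×(-1) from SCN⁻ and 3×(-1) from OH⁻ sum to -6; with overall charge -3, Fe is +3.
Fe sits in group 8; removing 3 electrons leaves Fe³⁺ with 8 − 3 = 5 d electrons.
High-spin: t₂g³ eg², CFSE = 0.0Δ₀ = 0 cm⁻¹.
For low-spin the configuration is t₂g⁵ eg⁰: orbital energy -2.0 × 12140 = -24280 cm⁻¹, and 2 additional pairs relative to high-spin add 33400 cm⁻¹, giving 9120 cm⁻¹.
Thus E(LS) − E(HS) = 9120 cm⁻¹.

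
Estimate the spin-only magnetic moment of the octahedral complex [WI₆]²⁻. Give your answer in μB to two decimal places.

Each I⁻ contributes -1; 6 × (-1) = -6. With overall charge -2, W is in the +4 oxidation state.
W sits in group 6; removing 4 electrons leaves W⁴⁺ with 6 − 4 = 2 d electrons.
Configuration: t2g^2 e_g^0 → 2 unpaired electrons.
μ(spin-only) = √[2(2+2)] = √8 ≈ 2.83 μB.

2.83 μB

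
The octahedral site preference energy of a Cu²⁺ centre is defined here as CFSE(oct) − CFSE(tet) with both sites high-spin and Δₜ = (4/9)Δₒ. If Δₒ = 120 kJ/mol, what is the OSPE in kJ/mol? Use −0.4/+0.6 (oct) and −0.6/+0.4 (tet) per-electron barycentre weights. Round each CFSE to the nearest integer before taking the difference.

Cu sits in group 11; removing 2 electrons leaves Cu²⁺ with 11 − 2 = 9 d electrons.
Octahedral high-spin t2g^6 e_g^3: CFSE = -0.6 × 120 = -72 kJ/mol.
In a tetrahedral site the filling is e^4 t2^5: CFSE(tet) = -0.4Δₜ = -0.4 × (4/9)(120) = -21 kJ/mol.
OSPE = CFSE(oct) − CFSE(tet) = -72 − (-21) = -51 kJ/mol.

-51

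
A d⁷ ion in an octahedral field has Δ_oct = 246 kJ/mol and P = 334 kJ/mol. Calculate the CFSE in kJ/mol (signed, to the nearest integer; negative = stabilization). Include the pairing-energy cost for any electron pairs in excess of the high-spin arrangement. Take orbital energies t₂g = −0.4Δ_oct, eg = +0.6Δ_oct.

-197

Since Δ_oct = 246 kJ/mol < P = 334 kJ/mol, the complex adopts the high-spin configuration.
Filling d⁷ accordingly: t₂g⁵ eg².
Orbital CFSE = -0.8Δ_oct = -0.8 × 246 = -197 kJ/mol.
High-spin has no excess pairs, so no pairing correction applies.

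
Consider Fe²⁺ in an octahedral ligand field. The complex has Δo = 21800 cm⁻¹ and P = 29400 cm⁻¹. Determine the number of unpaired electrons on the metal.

4

Group 8 minus oxidation state +2 gives a d⁶ configuration for Fe²⁺.
Here Δo < P (21800 < 29400), so the high-spin state is favoured.
Filling d⁶ accordingly: t₂g⁴ eg².
Unpaired electrons: 4.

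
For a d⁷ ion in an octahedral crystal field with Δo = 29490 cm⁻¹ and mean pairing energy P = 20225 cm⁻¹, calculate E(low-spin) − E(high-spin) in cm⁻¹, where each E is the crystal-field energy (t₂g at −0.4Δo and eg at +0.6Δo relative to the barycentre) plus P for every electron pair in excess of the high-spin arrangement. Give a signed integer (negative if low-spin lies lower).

-9265

High-spin d⁷ fills as t₂g⁵ eg² with CFSE 5(−0.4) + 2(+0.6) = -0.8Δo = -23592 cm⁻¹.
Low-spin: t₂g⁶ eg¹, orbital CFSE = -1.8Δo = -53082 cm⁻¹; plus 1 excess pair × P = +20225 cm⁻¹; total -32857 cm⁻¹.
E(LS) − E(HS) = -32857 − (-23592) = -9265 cm⁻¹.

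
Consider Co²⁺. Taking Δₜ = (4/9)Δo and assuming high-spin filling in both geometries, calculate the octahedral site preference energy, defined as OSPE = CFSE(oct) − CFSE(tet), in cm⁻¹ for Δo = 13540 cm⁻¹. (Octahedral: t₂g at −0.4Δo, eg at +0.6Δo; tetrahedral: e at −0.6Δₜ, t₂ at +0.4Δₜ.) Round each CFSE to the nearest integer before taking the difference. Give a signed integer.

-3611

Group 9 minus oxidation state +2 gives a d⁷ configuration for Co²⁺.
In an octahedral site d⁷ (HS) is t₂g⁵ eg², giving CFSE(oct) = -0.8Δo = -10832 cm⁻¹.
Tetrahedral: e⁴ t₂³, CFSE = 4(−0.6) + 3(+0.4) = -1.2Δₜ = -1.2 × (4/9) × 13540 = -7221 cm⁻¹.
Subtracting, OSPE = -10832 − (-7221) = -3611 cm⁻¹.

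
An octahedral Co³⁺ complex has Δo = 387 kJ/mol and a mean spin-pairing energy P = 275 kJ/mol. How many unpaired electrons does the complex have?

0

Co sits in group 9; removing 3 electrons leaves Co³⁺ with 9 − 3 = 6 d electrons.
With Δo > P the complex is low-spin.
Configuration: t₂g⁶ eg⁰.
Unpaired electrons: 0.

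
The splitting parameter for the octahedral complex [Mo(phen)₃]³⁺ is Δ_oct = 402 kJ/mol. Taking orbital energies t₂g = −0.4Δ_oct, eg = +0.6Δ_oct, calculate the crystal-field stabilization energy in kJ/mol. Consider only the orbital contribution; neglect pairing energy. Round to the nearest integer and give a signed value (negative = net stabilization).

phen is neutral, so the +3 overall charge sits on Mo: oxidation state +3.
Mo³⁺: group 6, so d-count = 6 − 3 = 3.
For octahedral d³ the high- and low-spin configurations coincide.
Electron filling gives t₂g³ eg⁰.
Orbital CFSE = 3(-0.4) + 0(0.6) = -1.2Δ_oct = -1.2 × 402 = -482 kJ/mol.

-482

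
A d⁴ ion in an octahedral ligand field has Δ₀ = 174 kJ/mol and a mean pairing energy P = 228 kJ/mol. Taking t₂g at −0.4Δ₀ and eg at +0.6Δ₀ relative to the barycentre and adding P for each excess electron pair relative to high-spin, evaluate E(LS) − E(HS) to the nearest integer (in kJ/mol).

54

In the high-spin limit (t₂g³ eg¹) the orbital term is -0.6Δ₀ = -104 kJ/mol, with no excess pairing.
Low-spin t₂g⁴ eg⁰ gives -1.6Δ₀ = -278 kJ/mol, but forming 1 extra pair costs 1P = 228 kJ/mol, so E(LS) = -278 + 228 = -50 kJ/mol.
E(LS) − E(HS) = -50 − (-104) = 54 kJ/mol.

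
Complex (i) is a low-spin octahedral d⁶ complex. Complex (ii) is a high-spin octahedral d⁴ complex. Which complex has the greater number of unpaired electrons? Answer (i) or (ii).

(ii)

(i): t2g^6 e_g^0 → 0 unpaired.
(ii): t₂g³ eg¹ → 4 unpaired.
So (ii) has more unpaired electrons.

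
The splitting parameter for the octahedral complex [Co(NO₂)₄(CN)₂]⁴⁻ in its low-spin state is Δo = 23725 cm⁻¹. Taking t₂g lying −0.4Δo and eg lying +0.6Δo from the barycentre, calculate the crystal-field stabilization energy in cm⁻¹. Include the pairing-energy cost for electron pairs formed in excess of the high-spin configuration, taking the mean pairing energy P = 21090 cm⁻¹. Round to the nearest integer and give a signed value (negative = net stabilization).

Ligand charges: 4×(-1) from NO₂⁻ and 2×(-1) from CN⁻ sum to -6; with overall charge -4, Co is +2.
Co²⁺: group 9, so d-count = 9 − 2 = 7.
Electron filling gives t₂g⁶ eg¹.
CFSE(orbital) = 6×(-0.4Δo) + 1×(0.6Δo) = -1.8Δo; with Δo = 23725 cm⁻¹ that is -42705 cm⁻¹.
Pairing penalty: 3 pairs vs 2 in the high-spin reference → 1 extra × P = 21090 cm⁻¹.
Overall CFSE = -42705 + 21090 = -21615 cm⁻¹.

-21615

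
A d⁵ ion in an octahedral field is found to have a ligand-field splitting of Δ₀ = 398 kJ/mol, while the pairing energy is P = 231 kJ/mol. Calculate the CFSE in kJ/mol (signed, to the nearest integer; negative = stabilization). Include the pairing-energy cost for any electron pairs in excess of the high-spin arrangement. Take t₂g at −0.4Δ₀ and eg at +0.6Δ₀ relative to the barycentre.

Here Δ₀ > P (398 > 231), so the low-spin state is favoured.
That gives t₂g⁵ eg⁰.
Orbital CFSE = -2.0Δ₀ = -2.0 × 398 = -796 kJ/mol.
Excess pairs vs high-spin: 2 − 0 = 2; pairing cost = +462 kJ/mol.
Net CFSE = -796 + 462 = -334 kJ/mol.

-334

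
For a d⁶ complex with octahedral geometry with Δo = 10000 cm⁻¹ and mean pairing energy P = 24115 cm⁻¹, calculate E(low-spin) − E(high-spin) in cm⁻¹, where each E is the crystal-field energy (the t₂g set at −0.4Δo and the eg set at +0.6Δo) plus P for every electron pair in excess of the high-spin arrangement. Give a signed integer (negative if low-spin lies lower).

28230

High-spin d⁶ fills as t₂g⁴ eg² with CFSE 4(−0.4) + 2(+0.6) = -0.4Δo = -4000 cm⁻¹.
Low-spin: t₂g⁶ eg⁰, orbital CFSE = -2.4Δo = -24000 cm⁻¹; plus 2 excess pairs × P = +48230 cm⁻¹; total 24230 cm⁻¹.
The difference is 24230 − (-4000) = 28230 cm⁻¹, so high-spin lies lower.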